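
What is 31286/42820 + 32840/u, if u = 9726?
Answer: 427624109/104116830 ≈ 4.1072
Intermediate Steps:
31286/42820 + 32840/u = 31286/42820 + 32840/9726 = 31286*(1/42820) + 32840*(1/9726) = 15643/21410 + 16420/4863 = 427624109/104116830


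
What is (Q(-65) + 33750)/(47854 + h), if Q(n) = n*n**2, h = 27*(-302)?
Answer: -9635/1588 ≈ -6.0674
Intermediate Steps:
h = -8154
Q(n) = n**3
(Q(-65) + 33750)/(47854 + h) = ((-65)**3 + 33750)/(47854 - 8154) = (-274625 + 33750)/39700 = -240875*1/39700 = -9635/1588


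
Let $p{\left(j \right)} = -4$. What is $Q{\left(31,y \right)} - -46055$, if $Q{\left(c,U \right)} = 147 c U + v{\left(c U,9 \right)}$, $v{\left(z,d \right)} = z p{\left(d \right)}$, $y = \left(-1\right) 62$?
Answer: $-228791$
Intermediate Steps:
$y = -62$
$v{\left(z,d \right)} = - 4 z$ ($v{\left(z,d \right)} = z \left(-4\right) = - 4 z$)
$Q{\left(c,U \right)} = 143 U c$ ($Q{\left(c,U \right)} = 147 c U - 4 c U = 147 U c - 4 U c = 143 U c$)
$Q{\left(31,y \right)} - -46055 = 143 \left(-62\right) 31 - -46055 = -274846 + 46055 = -228791$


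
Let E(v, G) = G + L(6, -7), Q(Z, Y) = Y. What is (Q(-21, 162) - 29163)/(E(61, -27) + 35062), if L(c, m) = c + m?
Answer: -9667/11678 ≈ -0.82780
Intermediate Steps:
E(v, G) = -1 + G (E(v, G) = G + (6 - 7) = G - 1 = -1 + G)
(Q(-21, 162) - 29163)/(E(61, -27) + 35062) = (162 - 29163)/((-1 - 27) + 35062) = -29001/(-28 + 35062) = -29001/35034 = -29001*1/35034 = -9667/11678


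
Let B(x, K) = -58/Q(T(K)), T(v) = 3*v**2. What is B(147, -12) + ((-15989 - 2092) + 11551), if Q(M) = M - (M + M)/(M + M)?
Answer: -2814488/431 ≈ -6530.1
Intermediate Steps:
Q(M) = -1 + M (Q(M) = M - 2*M/(2*M) = M - 2*M*1/(2*M) = M - 1*1 = M - 1 = -1 + M)
B(x, K) = -58/(-1 + 3*K**2)
B(147, -12) + ((-15989 - 2092) + 11551) = -58/(-1 + 3*(-12)**2) + ((-15989 - 2092) + 11551) = -58/(-1 + 3*144) + (-18081 + 11551) = -58/(-1 + 432) - 6530 = -58/431 - 6530 = -2814488/431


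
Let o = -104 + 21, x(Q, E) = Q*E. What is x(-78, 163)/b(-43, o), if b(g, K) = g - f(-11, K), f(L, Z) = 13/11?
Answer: 23309/81 ≈ 287.77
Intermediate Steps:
x(Q, E) = E*Q
f(L, Z) = 13/11 (f(L, Z) = 13*(1/11) = 13/11)
o = -83
b(g, K) = -13/11 + g (b(g, K) = g - 1*13/11 = g - 13/11 = -13/11 + g)
x(-78, 163)/b(-43, o) = (163*(-78))/(-13/11 - 43) = -12714/(-486/11) = -12714*(-11/486) = 23309/81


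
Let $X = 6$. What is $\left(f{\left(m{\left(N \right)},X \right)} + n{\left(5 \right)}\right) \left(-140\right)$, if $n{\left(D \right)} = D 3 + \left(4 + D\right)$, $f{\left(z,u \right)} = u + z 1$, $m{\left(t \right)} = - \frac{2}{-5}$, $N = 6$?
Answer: $-4256$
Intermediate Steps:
$m{\left(t \right)} = \frac{2}{5}$ ($m{\left(t \right)} = \left(-2\right) \left(- \frac{1}{5}\right) = \frac{2}{5}$)
$f{\left(z,u \right)} = u + z$
$n{\left(D \right)} = 4 + 4 D$ ($n{\left(D \right)} = 3 D + \left(4 + D\right) = 4 + 4 D$)
$\left(f{\left(m{\left(N \right)},X \right)} + n{\left(5 \right)}\right) \left(-140\right) = \left(\left(6 + \frac{2}{5}\right) + \left(4 + 4 \cdot 5\right)\right) \left(-140\right) = \left(\frac{32}{5} + \left(4 + 20\right)\right) \left(-140\right) = \left(\frac{32}{5} + 24\right) \left(-140\right) = \frac{152}{5} \left(-140\right) = -4256$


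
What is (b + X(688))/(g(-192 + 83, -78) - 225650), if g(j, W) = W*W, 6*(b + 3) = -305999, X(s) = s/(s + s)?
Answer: 153007/658698 ≈ 0.23229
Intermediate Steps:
X(s) = 1/2 (X(s) = s/((2*s)) = s*(1/(2*s)) = 1/2)
b = -306017/6 (b = -3 + (1/6)*(-305999) = -3 - 305999/6 = -306017/6 ≈ -51003.)
g(j, W) = W**2
(b + X(688))/(g(-192 + 83, -78) - 225650) = (-306017/6 + 1/2)/((-78)**2 - 225650) = -153007/(3*(6084 - 225650)) = -153007/3/(-219566) = -153007/3*(-1/219566) = 153007/658698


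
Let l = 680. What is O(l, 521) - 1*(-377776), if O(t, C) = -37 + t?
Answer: 378419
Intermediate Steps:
O(l, 521) - 1*(-377776) = (-37 + 680) - 1*(-377776) = 643 + 377776 = 378419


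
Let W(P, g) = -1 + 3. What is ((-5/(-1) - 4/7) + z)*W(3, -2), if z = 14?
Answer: 258/7 ≈ 36.857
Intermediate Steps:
W(P, g) = 2
((-5/(-1) - 4/7) + z)*W(3, -2) = ((-5/(-1) - 4/7) + 14)*2 = ((-5*(-1) - 4*⅐) + 14)*2 = ((5 - 4/7) + 14)*2 = (31/7 + 14)*2 = (129/7)*2 = 258/7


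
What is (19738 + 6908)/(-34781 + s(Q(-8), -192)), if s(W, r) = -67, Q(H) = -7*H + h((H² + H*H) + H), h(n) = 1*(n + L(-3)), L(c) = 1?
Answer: -4441/5808 ≈ -0.76464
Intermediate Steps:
h(n) = 1 + n (h(n) = 1*(n + 1) = 1*(1 + n) = 1 + n)
Q(H) = 1 - 6*H + 2*H² (Q(H) = -7*H + (1 + ((H² + H*H) + H)) = -7*H + (1 + ((H² + H²) + H)) = -7*H + (1 + (2*H² + H)) = -7*H + (1 + (H + 2*H²)) = -7*H + (1 + H + 2*H²) = 1 - 6*H + 2*H²)
(19738 + 6908)/(-34781 + s(Q(-8), -192)) = (19738 + 6908)/(-34781 - 67) = 26646/(-34848) = 26646*(-1/34848) = -4441/5808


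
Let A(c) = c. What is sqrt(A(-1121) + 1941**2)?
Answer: 2*sqrt(941590) ≈ 1940.7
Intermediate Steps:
sqrt(A(-1121) + 1941**2) = sqrt(-1121 + 1941**2) = sqrt(-1121 + 3767481) = sqrt(3766360) = 2*sqrt(941590)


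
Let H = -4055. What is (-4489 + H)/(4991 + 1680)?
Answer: -8544/6671 ≈ -1.2808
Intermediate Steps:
(-4489 + H)/(4991 + 1680) = (-4489 - 4055)/(4991 + 1680) = -8544/6671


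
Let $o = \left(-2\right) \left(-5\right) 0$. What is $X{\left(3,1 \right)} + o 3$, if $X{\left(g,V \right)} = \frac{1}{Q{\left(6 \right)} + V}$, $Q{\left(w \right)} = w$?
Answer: $\frac{1}{7} \approx 0.14286$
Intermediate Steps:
$o = 0$ ($o = 10 \cdot 0 = 0$)
$X{\left(g,V \right)} = \frac{1}{6 + V}$
$X{\left(3,1 \right)} + o 3 = \frac{1}{6 + 1} + 0 \cdot 3 = \frac{1}{7} + 0 = \frac{1}{7}$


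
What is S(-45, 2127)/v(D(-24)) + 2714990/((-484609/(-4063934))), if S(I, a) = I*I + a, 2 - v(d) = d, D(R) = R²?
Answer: 3166625022931136/139082783 ≈ 2.2768e+7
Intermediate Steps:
v(d) = 2 - d
S(I, a) = a + I² (S(I, a) = I² + a = a + I²)
S(-45, 2127)/v(D(-24)) + 2714990/((-484609/(-4063934))) = (2127 + (-45)²)/(2 - 1*(-24)²) + 2714990/((-484609/(-4063934))) = (2127 + 2025)/(2 - 1*576) + 2714990/((-484609*(-1/4063934))) = 4152/(2 - 576) + 2714990/(484609/4063934) = 4152/(-574) + 2714990*(4063934/484609) = 4152*(-1/574) + 11033540170660/484609 = -2076/287 + 11033540170660/484609 = 3166625022931136/139082783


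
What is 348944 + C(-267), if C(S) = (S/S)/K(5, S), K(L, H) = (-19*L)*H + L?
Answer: 8852709281/25370 ≈ 3.4894e+5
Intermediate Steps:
K(L, H) = L - 19*H*L (K(L, H) = -19*H*L + L = L - 19*H*L)
C(S) = 1/(5 - 95*S) (C(S) = (S/S)/((5*(1 - 19*S))) = 1/(5 - 95*S))
348944 + C(-267) = 348944 - 1/(-5 + 95*(-267)) = 348944 - 1/(-5 - 25365) = 348944 - 1/(-25370) = 348944 - 1*(-1/25370) = 348944 + 1/25370 = 8852709281/25370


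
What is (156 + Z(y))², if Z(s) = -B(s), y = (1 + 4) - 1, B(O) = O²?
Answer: 19600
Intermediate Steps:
y = 4 (y = 5 - 1 = 4)
Z(s) = -s²
(156 + Z(y))² = (156 - 1*4²)² = (156 - 1*16)² = (156 - 16)² = 140² = 19600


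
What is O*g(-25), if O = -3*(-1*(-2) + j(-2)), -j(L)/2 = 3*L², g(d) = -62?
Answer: -4092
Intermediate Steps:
j(L) = -6*L²
O = 66 (O = -3*(-1*(-2) - 6*(-2)²) = -3*(2 - 6*4) = -3*(2 - 24) = -3*(-22) = 66)
O*g(-25) = 66*(-62) = -4092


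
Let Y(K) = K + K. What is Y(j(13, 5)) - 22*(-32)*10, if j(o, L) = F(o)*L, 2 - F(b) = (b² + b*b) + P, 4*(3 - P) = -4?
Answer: 3640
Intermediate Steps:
P = 4 (P = 3 - ¼*(-4) = 3 + 1 = 4)
F(b) = -2 - 2*b² (F(b) = 2 - ((b² + b*b) + 4) = 2 - ((b² + b²) + 4) = 2 - (2*b² + 4) = 2 - (4 + 2*b²) = 2 + (-4 - 2*b²) = -2 - 2*b²)
j(o, L) = L*(-2 - 2*o²) (j(o, L) = (-2 - 2*o²)*L = L*(-2 - 2*o²))
Y(K) = 2*K
Y(j(13, 5)) - 22*(-32)*10 = 2*(-2*5*(1 + 13²)) - 22*(-32)*10 = 2*(-2*5*(1 + 169)) + 704*10 = 2*(-2*5*170) + 7040 = 2*(-1700) + 7040 = -3400 + 7040 = 3640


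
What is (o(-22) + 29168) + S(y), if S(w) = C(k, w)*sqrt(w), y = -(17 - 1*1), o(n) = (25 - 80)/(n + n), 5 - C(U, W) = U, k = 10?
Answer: 116677/4 - 20*I ≈ 29169.0 - 20.0*I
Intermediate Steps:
C(U, W) = 5 - U
o(n) = -55/(2*n) (o(n) = -55*1/(2*n) = -55/(2*n))
y = -16 (y = -(17 - 1) = -1*16 = -16)
S(w) = -5*sqrt(w) (S(w) = (5 - 1*10)*sqrt(w) = (5 - 10)*sqrt(w) = -5*sqrt(w))
(o(-22) + 29168) + S(y) = (-55/2/(-22) + 29168) - 20*I = (-55/2*(-1/22) + 29168) - 20*I = (5/4 + 29168) - 20*I = 116677/4 - 20*I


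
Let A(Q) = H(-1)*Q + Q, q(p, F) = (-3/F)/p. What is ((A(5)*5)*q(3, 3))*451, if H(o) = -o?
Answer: -22550/3 ≈ -7516.7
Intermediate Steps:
q(p, F) = -3/(F*p)
A(Q) = 2*Q (A(Q) = (-1*(-1))*Q + Q = 1*Q + Q = Q + Q = 2*Q)
((A(5)*5)*q(3, 3))*451 = (((2*5)*5)*(-3/(3*3)))*451 = ((10*5)*(-3*1/3*1/3))*451 = (50*(-1/3))*451 = -50/3*451 = -22550/3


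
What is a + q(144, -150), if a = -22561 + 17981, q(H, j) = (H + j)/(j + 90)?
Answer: -45799/10 ≈ -4579.9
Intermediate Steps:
q(H, j) = (H + j)/(90 + j)
a = -4580
a + q(144, -150) = -4580 + (144 - 150)/(90 - 150) = -4580 - 6/(-60) = -4580 - 1/60*(-6) = -4580 + ⅒ = -45799/10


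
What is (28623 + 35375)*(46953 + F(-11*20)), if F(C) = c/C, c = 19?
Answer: 30048925669/10 ≈ 3.0049e+9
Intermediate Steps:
F(C) = 19/C
(28623 + 35375)*(46953 + F(-11*20)) = (28623 + 35375)*(46953 + 19/((-11*20))) = 63998*(46953 + 19/(-220)) = 63998*(46953 + 19*(-1/220)) = 63998*(46953 - 19/220) = 63998*(10329641/220) = 30048925669/10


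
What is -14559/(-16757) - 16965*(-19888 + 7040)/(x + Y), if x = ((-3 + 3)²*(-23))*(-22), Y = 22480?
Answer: 45659861382/4708717 ≈ 9696.9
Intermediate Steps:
x = 0 (x = (0²*(-23))*(-22) = (0*(-23))*(-22) = 0*(-22) = 0)
-14559/(-16757) - 16965*(-19888 + 7040)/(x + Y) = -14559/(-16757) - 16965*(-19888 + 7040)/(0 + 22480) = -14559*(-1/16757) - 16965/(22480/(-12848)) = 14559/16757 - 16965/(22480*(-1/12848)) = 14559/16757 - 16965/(-1405/803) = 14559/16757 - 16965*(-803/1405) = 14559/16757 + 2724579/281 = 45659861382/4708717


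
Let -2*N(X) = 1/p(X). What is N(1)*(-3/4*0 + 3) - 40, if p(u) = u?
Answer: -83/2 ≈ -41.500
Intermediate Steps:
N(X) = -1/(2*X)
N(1)*(-3/4*0 + 3) - 40 = (-½/1)*(-3/4*0 + 3) - 40 = (-½*1)*(-3*¼*0 + 3) - 40 = -(-¾*0 + 3)/2 - 40 = -(0 + 3)/2 - 40 = -½*3 - 40 = -3/2 - 40 = -83/2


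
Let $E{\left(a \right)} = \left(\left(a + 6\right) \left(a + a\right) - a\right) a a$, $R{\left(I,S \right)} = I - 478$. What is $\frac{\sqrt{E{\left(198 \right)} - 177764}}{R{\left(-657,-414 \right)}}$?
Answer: $- \frac{2 \sqrt{789778945}}{1135} \approx -49.521$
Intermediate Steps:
$R{\left(I,S \right)} = -478 + I$ ($R{\left(I,S \right)} = I - 478 = -478 + I$)
$E{\left(a \right)} = a^{2} \left(- a + 2 a \left(6 + a\right)\right)$ ($E{\left(a \right)} = \left(\left(6 + a\right) 2 a - a\right) a a = \left(2 a \left(6 + a\right) - a\right) a a = \left(- a + 2 a \left(6 + a\right)\right) a a = a \left(- a + 2 a \left(6 + a\right)\right) a = a^{2} \left(- a + 2 a \left(6 + a\right)\right)$)
$\frac{\sqrt{E{\left(198 \right)} - 177764}}{R{\left(-657,-414 \right)}} = \frac{\sqrt{198^{3} \left(11 + 2 \cdot 198\right) - 177764}}{-478 - 657} = \frac{\sqrt{7762392 \left(11 + 396\right) - 177764}}{-1135} = \sqrt{7762392 \cdot 407 - 177764} \left(- \frac{1}{1135}\right) = \sqrt{3159293544 - 177764} \left(- \frac{1}{1135}\right) = \sqrt{3159115780} \left(- \frac{1}{1135}\right) = 2 \sqrt{789778945} \left(- \frac{1}{1135}\right) = - \frac{2 \sqrt{789778945}}{1135}$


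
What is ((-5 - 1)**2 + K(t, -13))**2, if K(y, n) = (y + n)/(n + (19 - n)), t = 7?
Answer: 459684/361 ≈ 1273.4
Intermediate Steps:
K(y, n) = n/19 + y/19 (K(y, n) = (n + y)/19 = (n + y)*(1/19) = n/19 + y/19)
((-5 - 1)**2 + K(t, -13))**2 = ((-5 - 1)**2 + ((1/19)*(-13) + (1/19)*7))**2 = ((-6)**2 + (-13/19 + 7/19))**2 = (36 - 6/19)**2 = (678/19)**2 = 459684/361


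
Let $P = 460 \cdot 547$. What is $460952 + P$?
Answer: $712572$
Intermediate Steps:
$P = 251620$
$460952 + P = 460952 + 251620 = 712572$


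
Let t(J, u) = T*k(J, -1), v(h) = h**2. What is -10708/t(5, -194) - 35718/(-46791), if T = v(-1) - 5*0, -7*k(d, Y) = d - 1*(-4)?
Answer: 129910654/15597 ≈ 8329.2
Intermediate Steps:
k(d, Y) = -4/7 - d/7 (k(d, Y) = -(d - 1*(-4))/7 = -(d + 4)/7 = -(4 + d)/7 = -4/7 - d/7)
T = 1 (T = (-1)**2 - 5*0 = 1 + 0 = 1)
t(J, u) = -4/7 - J/7 (t(J, u) = 1*(-4/7 - J/7) = -4/7 - J/7)
-10708/t(5, -194) - 35718/(-46791) = -10708/(-4/7 - 1/7*5) - 35718/(-46791) = -10708/(-4/7 - 5/7) - 35718*(-1/46791) = -10708/(-9/7) + 11906/15597 = -10708*(-7/9) + 11906/15597 = 74956/9 + 11906/15597 = 129910654/15597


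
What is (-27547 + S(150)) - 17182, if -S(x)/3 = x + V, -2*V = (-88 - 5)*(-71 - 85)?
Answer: -23417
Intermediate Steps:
V = -7254 (V = -(-88 - 5)*(-71 - 85)/2 = -(-93)*(-156)/2 = -1/2*14508 = -7254)
S(x) = 21762 - 3*x (S(x) = -3*(x - 7254) = -3*(-7254 + x) = 21762 - 3*x)
(-27547 + S(150)) - 17182 = (-27547 + (21762 - 3*150)) - 17182 = (-27547 + (21762 - 450)) - 17182 = (-27547 + 21312) - 17182 = -6235 - 17182 = -23417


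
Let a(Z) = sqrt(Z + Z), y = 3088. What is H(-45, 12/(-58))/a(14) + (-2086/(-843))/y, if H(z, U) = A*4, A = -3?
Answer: 1043/1301592 - 6*sqrt(7)/7 ≈ -2.2670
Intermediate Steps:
a(Z) = sqrt(2)*sqrt(Z) (a(Z) = sqrt(2*Z) = sqrt(2)*sqrt(Z))
H(z, U) = -12 (H(z, U) = -3*4 = -12)
H(-45, 12/(-58))/a(14) + (-2086/(-843))/y = -12*sqrt(7)/14 - 2086/(-843)/3088 = -12*sqrt(7)/14 - 2086*(-1/843)*(1/3088) = -6*sqrt(7)/7 + (2086/843)*(1/3088) = -6*sqrt(7)/7 + 1043/1301592 = 1043/1301592 - 6*sqrt(7)/7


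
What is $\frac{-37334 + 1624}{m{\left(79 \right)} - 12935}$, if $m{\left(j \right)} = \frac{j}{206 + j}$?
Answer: $\frac{5088675}{1843198} \approx 2.7608$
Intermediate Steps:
$m{\left(j \right)} = \frac{j}{206 + j}$
$\frac{-37334 + 1624}{m{\left(79 \right)} - 12935} = \frac{-37334 + 1624}{\frac{79}{206 + 79} - 12935} = - \frac{35710}{\frac{79}{285} - 12935} = - \frac{35710}{- \frac{3686396}{285}} = \left(-35710\right) \left(- \frac{285}{3686396}\right) = \frac{5088675}{1843198}$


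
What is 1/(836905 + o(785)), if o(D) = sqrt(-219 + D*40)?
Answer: 836905/700409947844 - sqrt(31181)/700409947844 ≈ 1.1946e-6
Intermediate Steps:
o(D) = sqrt(-219 + 40*D)
1/(836905 + o(785)) = 1/(836905 + sqrt(-219 + 40*785)) = 1/(836905 + sqrt(-219 + 31400)) = 1/(836905 + sqrt(31181))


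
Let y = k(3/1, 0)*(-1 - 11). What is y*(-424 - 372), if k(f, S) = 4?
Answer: 38208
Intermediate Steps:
y = -48 (y = 4*(-1 - 11) = 4*(-12) = -48)
y*(-424 - 372) = -48*(-424 - 372) = -48*(-796) = 38208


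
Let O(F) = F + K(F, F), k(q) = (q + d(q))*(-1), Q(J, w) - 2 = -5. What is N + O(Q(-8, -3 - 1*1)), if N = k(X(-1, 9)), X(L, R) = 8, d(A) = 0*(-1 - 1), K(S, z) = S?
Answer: -14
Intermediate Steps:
d(A) = 0 (d(A) = 0*(-2) = 0)
Q(J, w) = -3 (Q(J, w) = 2 - 5 = -3)
k(q) = -q (k(q) = (q + 0)*(-1) = q*(-1) = -q)
O(F) = 2*F (O(F) = F + F = 2*F)
N = -8 (N = -1*8 = -8)
N + O(Q(-8, -3 - 1*1)) = -8 + 2*(-3) = -8 - 6 = -14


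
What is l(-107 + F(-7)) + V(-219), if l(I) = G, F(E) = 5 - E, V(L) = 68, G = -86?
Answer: -18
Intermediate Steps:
l(I) = -86
l(-107 + F(-7)) + V(-219) = -86 + 68 = -18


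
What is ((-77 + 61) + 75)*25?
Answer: 1475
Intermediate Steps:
((-77 + 61) + 75)*25 = (-16 + 75)*25 = 59*25 = 1475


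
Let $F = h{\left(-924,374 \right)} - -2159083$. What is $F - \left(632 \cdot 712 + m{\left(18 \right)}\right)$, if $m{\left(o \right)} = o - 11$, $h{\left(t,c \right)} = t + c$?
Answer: $1708542$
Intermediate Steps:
$h{\left(t,c \right)} = c + t$
$m{\left(o \right)} = -11 + o$ ($m{\left(o \right)} = o - 11 = -11 + o$)
$F = 2158533$ ($F = \left(374 - 924\right) - -2159083 = -550 + 2159083 = 2158533$)
$F - \left(632 \cdot 712 + m{\left(18 \right)}\right) = 2158533 - \left(632 \cdot 712 + \left(-11 + 18\right)\right) = 2158533 - \left(449984 + 7\right) = 2158533 - 449991 = 1708542$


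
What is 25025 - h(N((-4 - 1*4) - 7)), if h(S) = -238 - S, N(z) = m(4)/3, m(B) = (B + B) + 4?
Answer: 25267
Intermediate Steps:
m(B) = 4 + 2*B (m(B) = 2*B + 4 = 4 + 2*B)
N(z) = 4 (N(z) = (4 + 2*4)/3 = (4 + 8)*(⅓) = 12*(⅓) = 4)
25025 - h(N((-4 - 1*4) - 7)) = 25025 - (-238 - 1*4) = 25025 - (-238 - 4) = 25025 - 1*(-242) = 25025 + 242 = 25267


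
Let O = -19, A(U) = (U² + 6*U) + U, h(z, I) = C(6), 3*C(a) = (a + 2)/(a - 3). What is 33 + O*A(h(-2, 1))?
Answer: -8119/81 ≈ -100.23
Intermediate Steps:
C(a) = (2 + a)/(3*(-3 + a)) (C(a) = ((a + 2)/(a - 3))/3 = ((2 + a)/(-3 + a))/3 = (2 + a)/(3*(-3 + a)))
h(z, I) = 8/9 (h(z, I) = (2 + 6)/(3*(-3 + 6)) = (⅓)*8/3 = (⅓)*(⅓)*8 = 8/9)
A(U) = U² + 7*U
33 + O*A(h(-2, 1)) = 33 - 152*(7 + 8/9)/9 = 33 - 152*71/(9*9) = 33 - 19*568/81 = 33 - 10792/81 = -8119/81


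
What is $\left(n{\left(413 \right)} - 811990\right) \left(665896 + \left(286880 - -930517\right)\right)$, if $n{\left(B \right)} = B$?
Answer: $-1528437283061$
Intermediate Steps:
$\left(n{\left(413 \right)} - 811990\right) \left(665896 + \left(286880 - -930517\right)\right) = \left(413 - 811990\right) \left(665896 + \left(286880 - -930517\right)\right) = - 811577 \left(665896 + \left(286880 + 930517\right)\right) = - 811577 \left(665896 + 1217397\right) = \left(-811577\right) 1883293 = -1528437283061$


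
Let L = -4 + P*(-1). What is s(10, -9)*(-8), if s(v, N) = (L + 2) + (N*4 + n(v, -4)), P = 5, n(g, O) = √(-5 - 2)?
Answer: 344 - 8*I*√7 ≈ 344.0 - 21.166*I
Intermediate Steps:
n(g, O) = I*√7 (n(g, O) = √(-7) = I*√7)
L = -9 (L = -4 + 5*(-1) = -4 - 5 = -9)
s(v, N) = -7 + 4*N + I*√7 (s(v, N) = (-9 + 2) + (N*4 + I*√7) = -7 + (4*N + I*√7) = -7 + 4*N + I*√7)
s(10, -9)*(-8) = (-7 + 4*(-9) + I*√7)*(-8) = (-7 - 36 + I*√7)*(-8) = (-43 + I*√7)*(-8) = 344 - 8*I*√7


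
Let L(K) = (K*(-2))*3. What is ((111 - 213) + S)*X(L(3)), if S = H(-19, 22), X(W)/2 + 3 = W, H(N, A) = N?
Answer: 5082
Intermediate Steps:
L(K) = -6*K (L(K) = -2*K*3 = -6*K)
X(W) = -6 + 2*W
S = -19
((111 - 213) + S)*X(L(3)) = ((111 - 213) - 19)*(-6 + 2*(-6*3)) = (-102 - 19)*(-6 + 2*(-18)) = -121*(-6 - 36) = -121*(-42) = 5082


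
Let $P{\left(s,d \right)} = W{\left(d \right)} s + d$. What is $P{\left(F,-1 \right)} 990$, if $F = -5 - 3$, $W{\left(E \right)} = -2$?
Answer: $14850$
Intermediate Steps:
$F = -8$
$P{\left(s,d \right)} = d - 2 s$ ($P{\left(s,d \right)} = - 2 s + d = d - 2 s$)
$P{\left(F,-1 \right)} 990 = \left(-1 - -16\right) 990 = \left(-1 + 16\right) 990 = 15 \cdot 990 = 14850$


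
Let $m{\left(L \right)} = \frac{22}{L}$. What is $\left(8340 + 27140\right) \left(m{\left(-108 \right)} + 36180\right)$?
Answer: $\frac{34658797660}{27} \approx 1.2837 \cdot 10^{9}$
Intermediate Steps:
$\left(8340 + 27140\right) \left(m{\left(-108 \right)} + 36180\right) = \left(8340 + 27140\right) \left(\frac{22}{-108} + 36180\right) = 35480 \left(22 \left(- \frac{1}{108}\right) + 36180\right) = 35480 \left(- \frac{11}{54} + 36180\right) = 35480 \cdot \frac{1953709}{54} = \frac{34658797660}{27}$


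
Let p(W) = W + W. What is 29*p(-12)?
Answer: -696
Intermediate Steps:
p(W) = 2*W
29*p(-12) = 29*(2*(-12)) = 29*(-24) = -696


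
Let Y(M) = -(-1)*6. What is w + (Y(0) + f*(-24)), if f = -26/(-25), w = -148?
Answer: -4174/25 ≈ -166.96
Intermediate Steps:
Y(M) = 6 (Y(M) = -1*(-6) = 6)
f = 26/25 (f = -26*(-1/25) = 26/25 ≈ 1.0400)
w + (Y(0) + f*(-24)) = -148 + (6 + (26/25)*(-24)) = -148 + (6 - 624/25) = -148 - 474/25 = -4174/25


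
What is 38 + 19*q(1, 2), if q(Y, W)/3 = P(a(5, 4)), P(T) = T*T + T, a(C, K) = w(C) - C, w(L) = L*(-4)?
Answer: 34238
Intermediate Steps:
w(L) = -4*L
a(C, K) = -5*C (a(C, K) = -4*C - C = -5*C)
P(T) = T + T² (P(T) = T² + T = T + T²)
q(Y, W) = 1800 (q(Y, W) = 3*((-5*5)*(1 - 5*5)) = 3*(-25*(1 - 25)) = 3*(-25*(-24)) = 3*600 = 1800)
38 + 19*q(1, 2) = 38 + 19*1800 = 38 + 34200 = 34238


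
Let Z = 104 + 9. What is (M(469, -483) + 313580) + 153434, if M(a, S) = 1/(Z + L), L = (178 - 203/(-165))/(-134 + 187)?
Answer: 475307243357/1017758 ≈ 4.6701e+5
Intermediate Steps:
Z = 113
L = 29573/8745 (L = (178 - 203*(-1/165))/53 = (178 + 203/165)*(1/53) = (29573/165)*(1/53) = 29573/8745 ≈ 3.3817)
M(a, S) = 8745/1017758 (M(a, S) = 1/(113 + 29573/8745) = 1/(1017758/8745) = 8745/1017758)
(M(469, -483) + 313580) + 153434 = (8745/1017758 + 313580) + 153434 = 319148562385/1017758 + 153434 = 475307243357/1017758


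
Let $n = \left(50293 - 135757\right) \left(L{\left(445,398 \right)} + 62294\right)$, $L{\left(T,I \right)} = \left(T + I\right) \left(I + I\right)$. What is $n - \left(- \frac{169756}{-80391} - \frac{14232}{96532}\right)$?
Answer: $- \frac{121589668243335592594}{1940076003} \approx -6.2673 \cdot 10^{10}$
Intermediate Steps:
$L{\left(T,I \right)} = 2 I \left(I + T\right)$ ($L{\left(T,I \right)} = \left(I + T\right) 2 I = 2 I \left(I + T\right)$)
$n = -62672631408$ ($n = \left(50293 - 135757\right) \left(2 \cdot 398 \left(398 + 445\right) + 62294\right) = - 85464 \left(2 \cdot 398 \cdot 843 + 62294\right) = - 85464 \left(671028 + 62294\right) = \left(-85464\right) 733322 = -62672631408$)
$n - \left(- \frac{169756}{-80391} - \frac{14232}{96532}\right) = -62672631408 - \left(- \frac{169756}{-80391} - \frac{14232}{96532}\right) = -62672631408 - \left(\left(-169756\right) \left(- \frac{1}{80391}\right) - \frac{3558}{24133}\right) = -62672631408 - \left(\frac{169756}{80391} - \frac{3558}{24133}\right) = -62672631408 - \frac{3810690370}{1940076003} = - \frac{121589668243335592594}{1940076003}$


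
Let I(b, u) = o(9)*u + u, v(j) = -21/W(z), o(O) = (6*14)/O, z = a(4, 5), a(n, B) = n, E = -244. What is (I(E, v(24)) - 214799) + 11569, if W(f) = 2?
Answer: -406677/2 ≈ -2.0334e+5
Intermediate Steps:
z = 4
o(O) = 84/O
v(j) = -21/2
I(b, u) = 31*u/3 (I(b, u) = (84/9)*u + u = (84*(1/9))*u + u = 28*u/3 + u = 31*u/3)
(I(E, v(24)) - 214799) + 11569 = ((31/3)*(-21/2) - 214799) + 11569 = (-217/2 - 214799) + 11569 = -429815/2 + 11569 = -406677/2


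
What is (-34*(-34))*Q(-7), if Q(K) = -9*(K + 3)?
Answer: 41616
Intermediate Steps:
Q(K) = -27 - 9*K (Q(K) = -9*(3 + K) = -27 - 9*K)
(-34*(-34))*Q(-7) = (-34*(-34))*(-27 - 9*(-7)) = 1156*(-27 + 63) = 1156*36 = 41616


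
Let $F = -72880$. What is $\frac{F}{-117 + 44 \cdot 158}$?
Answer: $- \frac{14576}{1367} \approx -10.663$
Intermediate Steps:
$\frac{F}{-117 + 44 \cdot 158} = - \frac{72880}{-117 + 44 \cdot 158} = - \frac{72880}{-117 + 6952} = - \frac{72880}{6835} = \left(-72880\right) \frac{1}{6835} = - \frac{14576}{1367}$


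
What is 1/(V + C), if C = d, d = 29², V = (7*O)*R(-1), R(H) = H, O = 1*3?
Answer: 1/820 ≈ 0.0012195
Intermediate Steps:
O = 3
V = -21 (V = (7*3)*(-1) = 21*(-1) = -21)
d = 841
C = 841
1/(V + C) = 1/(-21 + 841) = 1/820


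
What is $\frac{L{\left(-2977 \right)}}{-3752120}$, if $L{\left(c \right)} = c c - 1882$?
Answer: $- \frac{8860647}{3752120} \approx -2.3615$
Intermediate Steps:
$L{\left(c \right)} = -1882 + c^{2}$ ($L{\left(c \right)} = c^{2} - 1882 = -1882 + c^{2}$)
$\frac{L{\left(-2977 \right)}}{-3752120} = \frac{-1882 + \left(-2977\right)^{2}}{-3752120} = \left(-1882 + 8862529\right) \left(- \frac{1}{3752120}\right) = 8860647 \left(- \frac{1}{3752120}\right) = - \frac{8860647}{3752120}$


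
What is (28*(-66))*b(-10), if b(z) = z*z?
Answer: -184800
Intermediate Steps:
b(z) = z²
(28*(-66))*b(-10) = (28*(-66))*(-10)² = -1848*100 = -184800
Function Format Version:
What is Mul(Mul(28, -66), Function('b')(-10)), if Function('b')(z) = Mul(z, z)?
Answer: -184800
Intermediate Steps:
Function('b')(z) = Pow(z, 2)
Mul(Mul(28, -66), Function('b')(-10)) = Mul(Mul(28, -66), Pow(-10, 2)) = Mul(-1848, 100) = -184800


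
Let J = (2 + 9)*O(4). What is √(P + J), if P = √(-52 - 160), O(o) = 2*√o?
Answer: √(44 + 2*I*√53) ≈ 6.7211 + 1.0832*I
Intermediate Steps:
P = 2*I*√53 (P = √(-212) = 2*I*√53 ≈ 14.56*I)
J = 44 (J = (2 + 9)*(2*√4) = 11*(2*2) = 11*4 = 44)
√(P + J) = √(2*I*√53 + 44) = √(44 + 2*I*√53)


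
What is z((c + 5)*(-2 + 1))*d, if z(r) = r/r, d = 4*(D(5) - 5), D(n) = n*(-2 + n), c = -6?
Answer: 40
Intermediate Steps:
d = 40 (d = 4*(5*(-2 + 5) - 5) = 4*(5*3 - 5) = 4*(15 - 5) = 4*10 = 40)
z(r) = 1
z((c + 5)*(-2 + 1))*d = 1*40 = 40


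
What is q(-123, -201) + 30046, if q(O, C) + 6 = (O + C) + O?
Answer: 29593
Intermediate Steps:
q(O, C) = -6 + C + 2*O (q(O, C) = -6 + ((O + C) + O) = -6 + ((C + O) + O) = -6 + (C + 2*O) = -6 + C + 2*O)
q(-123, -201) + 30046 = (-6 - 201 + 2*(-123)) + 30046 = (-6 - 201 - 246) + 30046 = -453 + 30046 = 29593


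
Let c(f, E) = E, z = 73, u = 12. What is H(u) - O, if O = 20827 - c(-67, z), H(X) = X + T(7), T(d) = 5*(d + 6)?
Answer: -20677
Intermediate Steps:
T(d) = 30 + 5*d (T(d) = 5*(6 + d) = 30 + 5*d)
H(X) = 65 + X (H(X) = X + (30 + 5*7) = X + (30 + 35) = X + 65 = 65 + X)
O = 20754 (O = 20827 - 1*73 = 20827 - 73 = 20754)
H(u) - O = (65 + 12) - 1*20754 = 77 - 20754 = -20677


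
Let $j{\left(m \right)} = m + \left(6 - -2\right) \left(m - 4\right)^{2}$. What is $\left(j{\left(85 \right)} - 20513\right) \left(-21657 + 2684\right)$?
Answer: $-608274380$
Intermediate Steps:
$j{\left(m \right)} = m + 8 \left(-4 + m\right)^{2}$ ($j{\left(m \right)} = m + \left(6 + 2\right) \left(-4 + m\right)^{2} = m + 8 \left(-4 + m\right)^{2}$)
$\left(j{\left(85 \right)} - 20513\right) \left(-21657 + 2684\right) = \left(\left(85 + 8 \left(-4 + 85\right)^{2}\right) - 20513\right) \left(-21657 + 2684\right) = \left(\left(85 + 8 \cdot 81^{2}\right) - 20513\right) \left(-18973\right) = \left(\left(85 + 8 \cdot 6561\right) - 20513\right) \left(-18973\right) = \left(\left(85 + 52488\right) - 20513\right) \left(-18973\right) = \left(52573 - 20513\right) \left(-18973\right) = 32060 \left(-18973\right) = -608274380$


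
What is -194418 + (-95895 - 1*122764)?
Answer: -413077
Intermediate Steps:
-194418 + (-95895 - 1*122764) = -194418 + (-95895 - 122764) = -194418 - 218659 = -413077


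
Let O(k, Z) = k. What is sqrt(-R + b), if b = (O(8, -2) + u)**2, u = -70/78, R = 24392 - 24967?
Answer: 2*sqrt(237826)/39 ≈ 25.009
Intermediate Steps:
R = -575
u = -35/39 (u = -70*1/78 = -35/39 ≈ -0.89744)
b = 76729/1521 (b = (8 - 35/39)**2 = (277/39)**2 = 76729/1521 ≈ 50.446)
sqrt(-R + b) = sqrt(-1*(-575) + 76729/1521) = sqrt(575 + 76729/1521) = sqrt(951304/1521) = 2*sqrt(237826)/39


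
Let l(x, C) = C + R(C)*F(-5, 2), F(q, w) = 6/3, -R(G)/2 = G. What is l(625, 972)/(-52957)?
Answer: 2916/52957 ≈ 0.055064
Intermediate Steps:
R(G) = -2*G
F(q, w) = 2 (F(q, w) = 6*(⅓) = 2)
l(x, C) = -3*C (l(x, C) = C - 2*C*2 = C - 4*C = -3*C)
l(625, 972)/(-52957) = -3*972/(-52957) = -2916*(-1/52957) = 2916/52957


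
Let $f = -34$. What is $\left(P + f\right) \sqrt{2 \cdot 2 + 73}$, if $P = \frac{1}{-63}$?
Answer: $- \frac{2143 \sqrt{77}}{63} \approx -298.49$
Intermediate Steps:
$P = - \frac{1}{63} \approx -0.015873$
$\left(P + f\right) \sqrt{2 \cdot 2 + 73} = \left(- \frac{1}{63} - 34\right) \sqrt{2 \cdot 2 + 73} = - \frac{2143 \sqrt{4 + 73}}{63} = - \frac{2143 \sqrt{77}}{63}$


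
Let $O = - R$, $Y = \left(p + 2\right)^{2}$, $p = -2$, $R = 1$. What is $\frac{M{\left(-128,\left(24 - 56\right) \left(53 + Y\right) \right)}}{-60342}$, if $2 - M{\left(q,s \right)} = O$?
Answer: $- \frac{1}{20114} \approx -4.9717 \cdot 10^{-5}$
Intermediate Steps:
$Y = 0$ ($Y = \left(-2 + 2\right)^{2} = 0^{2} = 0$)
$O = -1$ ($O = \left(-1\right) 1 = -1$)
$M{\left(q,s \right)} = 3$ ($M{\left(q,s \right)} = 2 - -1 = 2 + 1 = 3$)
$\frac{M{\left(-128,\left(24 - 56\right) \left(53 + Y\right) \right)}}{-60342} = \frac{3}{-60342} = 3 \left(- \frac{1}{60342}\right) = - \frac{1}{20114}$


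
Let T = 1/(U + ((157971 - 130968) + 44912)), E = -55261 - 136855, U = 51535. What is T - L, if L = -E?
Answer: -23716720199/123450 ≈ -1.9212e+5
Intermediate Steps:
E = -192116
T = 1/123450 (T = 1/(51535 + ((157971 - 130968) + 44912)) = 1/(51535 + (27003 + 44912)) = 1/(51535 + 71915) = 1/123450 ≈ 8.1004e-6)
L = 192116 (L = -1*(-192116) = 192116)
T - L = 1/123450 - 1*192116 = 1/123450 - 192116 = -23716720199/123450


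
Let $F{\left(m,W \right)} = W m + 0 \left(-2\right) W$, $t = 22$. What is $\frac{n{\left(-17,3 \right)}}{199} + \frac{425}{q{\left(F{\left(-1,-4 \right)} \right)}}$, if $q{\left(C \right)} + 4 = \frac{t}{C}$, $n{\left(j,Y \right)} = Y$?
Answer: $\frac{169159}{597} \approx 283.35$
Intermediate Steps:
$F{\left(m,W \right)} = W m$ ($F{\left(m,W \right)} = W m + 0 W = W m + 0 = W m$)
$q{\left(C \right)} = -4 + \frac{22}{C}$
$\frac{n{\left(-17,3 \right)}}{199} + \frac{425}{q{\left(F{\left(-1,-4 \right)} \right)}} = \frac{3}{199} + \frac{425}{-4 + \frac{22}{\left(-4\right) \left(-1\right)}} = 3 \cdot \frac{1}{199} + \frac{425}{-4 + \frac{22}{4}} = \frac{3}{199} + \frac{425}{-4 + 22 \cdot \frac{1}{4}} = \frac{3}{199} + \frac{425}{-4 + \frac{11}{2}} = \frac{3}{199} + \frac{425}{\frac{3}{2}} = \frac{3}{199} + 425 \cdot \frac{2}{3} = \frac{3}{199} + \frac{850}{3} = \frac{169159}{597}$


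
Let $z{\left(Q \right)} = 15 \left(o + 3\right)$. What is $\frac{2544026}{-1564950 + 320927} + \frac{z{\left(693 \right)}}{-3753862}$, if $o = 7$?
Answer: $- \frac{4775054565931}{2334945333413} \approx -2.045$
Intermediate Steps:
$z{\left(Q \right)} = 150$ ($z{\left(Q \right)} = 15 \left(7 + 3\right) = 15 \cdot 10 = 150$)
$\frac{2544026}{-1564950 + 320927} + \frac{z{\left(693 \right)}}{-3753862} = \frac{2544026}{-1564950 + 320927} + \frac{150}{-3753862} = \frac{2544026}{-1244023} + 150 \left(- \frac{1}{3753862}\right) = 2544026 \left(- \frac{1}{1244023}\right) - \frac{75}{1876931} = - \frac{2544026}{1244023} - \frac{75}{1876931} = - \frac{4775054565931}{2334945333413}$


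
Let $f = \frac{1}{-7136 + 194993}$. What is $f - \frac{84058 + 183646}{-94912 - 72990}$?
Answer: $\frac{25145119115}{15770783007} \approx 1.5944$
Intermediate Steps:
$f = \frac{1}{187857} \approx 5.3232 \cdot 10^{-6}$
$f - \frac{84058 + 183646}{-94912 - 72990} = \frac{1}{187857} - \frac{84058 + 183646}{-94912 - 72990} = \frac{1}{187857} - \frac{267704}{-167902} = \frac{1}{187857} - 267704 \left(- \frac{1}{167902}\right) = \frac{1}{187857} - - \frac{133852}{83951} = \frac{1}{187857} + \frac{133852}{83951} = \frac{25145119115}{15770783007}$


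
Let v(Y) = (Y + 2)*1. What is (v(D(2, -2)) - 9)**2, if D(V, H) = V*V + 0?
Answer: 9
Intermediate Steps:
D(V, H) = V**2 (D(V, H) = V**2 + 0 = V**2)
v(Y) = 2 + Y (v(Y) = (2 + Y)*1 = 2 + Y)
(v(D(2, -2)) - 9)**2 = ((2 + 2**2) - 9)**2 = ((2 + 4) - 9)**2 = (6 - 9)**2 = (-3)**2 = 9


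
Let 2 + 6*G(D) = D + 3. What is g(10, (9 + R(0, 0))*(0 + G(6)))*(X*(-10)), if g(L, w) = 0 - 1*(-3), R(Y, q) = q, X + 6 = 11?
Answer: -150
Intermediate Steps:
X = 5 (X = -6 + 11 = 5)
G(D) = 1/6 + D/6 (G(D) = -1/3 + (D + 3)/6 = -1/3 + (3 + D)/6 = -1/3 + (1/2 + D/6) = 1/6 + D/6)
g(L, w) = 3 (g(L, w) = 0 + 3 = 3)
g(10, (9 + R(0, 0))*(0 + G(6)))*(X*(-10)) = 3*(5*(-10)) = 3*(-50) = -150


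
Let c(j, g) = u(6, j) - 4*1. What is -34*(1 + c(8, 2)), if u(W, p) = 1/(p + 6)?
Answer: 697/7 ≈ 99.571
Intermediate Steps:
u(W, p) = 1/(6 + p)
c(j, g) = -4 + 1/(6 + j) (c(j, g) = 1/(6 + j) - 4*1 = 1/(6 + j) - 4 = -4 + 1/(6 + j))
-34*(1 + c(8, 2)) = -34*(1 + (-23 - 4*8)/(6 + 8)) = -34*(1 + (-23 - 32)/14) = -34*(1 + (1/14)*(-55)) = -34*(1 - 55/14) = -34*(-41/14) = 697/7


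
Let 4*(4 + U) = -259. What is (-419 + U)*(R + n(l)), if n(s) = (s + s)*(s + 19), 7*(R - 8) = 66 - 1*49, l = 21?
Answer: -23086183/28 ≈ -8.2451e+5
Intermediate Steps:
U = -275/4 (U = -4 + (¼)*(-259) = -4 - 259/4 = -275/4 ≈ -68.750)
R = 73/7 (R = 8 + (66 - 1*49)/7 = 8 + (66 - 49)/7 = 8 + (⅐)*17 = 8 + 17/7 = 73/7 ≈ 10.429)
n(s) = 2*s*(19 + s) (n(s) = (2*s)*(19 + s) = 2*s*(19 + s))
(-419 + U)*(R + n(l)) = (-419 - 275/4)*(73/7 + 2*21*(19 + 21)) = -1951*(73/7 + 2*21*40)/4 = -1951*(73/7 + 1680)/4 = -1951/4*11833/7 = -23086183/28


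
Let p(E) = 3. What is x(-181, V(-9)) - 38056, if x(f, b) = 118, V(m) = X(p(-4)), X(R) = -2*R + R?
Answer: -37938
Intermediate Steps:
X(R) = -R
V(m) = -3 (V(m) = -1*3 = -3)
x(-181, V(-9)) - 38056 = 118 - 38056 = -37938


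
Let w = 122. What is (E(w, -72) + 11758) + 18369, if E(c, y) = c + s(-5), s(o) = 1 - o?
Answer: 30255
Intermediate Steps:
E(c, y) = 6 + c (E(c, y) = c + (1 - 1*(-5)) = c + (1 + 5) = c + 6 = 6 + c)
(E(w, -72) + 11758) + 18369 = ((6 + 122) + 11758) + 18369 = (128 + 11758) + 18369 = 11886 + 18369 = 30255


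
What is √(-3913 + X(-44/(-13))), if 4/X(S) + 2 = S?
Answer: I*√35191/3 ≈ 62.531*I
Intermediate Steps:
X(S) = 4/(-2 + S)
√(-3913 + X(-44/(-13))) = √(-3913 + 4/(-2 - 44/(-13))) = √(-3913 + 4/(-2 - 44*(-1/13))) = √(-3913 + 4/(-2 + 44/13)) = √(-3913 + 4/(18/13)) = √(-3913 + 4*(13/18)) = √(-3913 + 26/9) = √(-35191/9) = I*√35191/3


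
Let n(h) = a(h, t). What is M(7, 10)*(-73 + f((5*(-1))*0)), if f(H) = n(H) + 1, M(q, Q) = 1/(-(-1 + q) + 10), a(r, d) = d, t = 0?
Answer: -18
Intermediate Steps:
n(h) = 0
M(q, Q) = 1/(11 - q) (M(q, Q) = 1/((1 - q) + 10) = 1/(11 - q))
f(H) = 1 (f(H) = 0 + 1 = 1)
M(7, 10)*(-73 + f((5*(-1))*0)) = (-1/(-11 + 7))*(-73 + 1) = -1/(-4)*(-72) = -1*(-1/4)*(-72) = (1/4)*(-72) = -18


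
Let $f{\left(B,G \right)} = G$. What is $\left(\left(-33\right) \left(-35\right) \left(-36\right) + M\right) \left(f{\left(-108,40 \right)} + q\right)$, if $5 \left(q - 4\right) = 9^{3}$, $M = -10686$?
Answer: $- \frac{49600434}{5} \approx -9.9201 \cdot 10^{6}$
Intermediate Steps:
$q = \frac{749}{5}$ ($q = 4 + \frac{9^{3}}{5} = 4 + \frac{1}{5} \cdot 729 = 4 + \frac{729}{5} = \frac{749}{5} \approx 149.8$)
$\left(\left(-33\right) \left(-35\right) \left(-36\right) + M\right) \left(f{\left(-108,40 \right)} + q\right) = \left(\left(-33\right) \left(-35\right) \left(-36\right) - 10686\right) \left(40 + \frac{749}{5}\right) = \left(1155 \left(-36\right) - 10686\right) \frac{949}{5} = \left(-41580 - 10686\right) \frac{949}{5} = \left(-52266\right) \frac{949}{5} = - \frac{49600434}{5}$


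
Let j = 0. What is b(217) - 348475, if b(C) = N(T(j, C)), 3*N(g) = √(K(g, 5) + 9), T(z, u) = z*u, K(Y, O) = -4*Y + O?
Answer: -348475 + √14/3 ≈ -3.4847e+5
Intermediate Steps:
K(Y, O) = O - 4*Y
T(z, u) = u*z
N(g) = √(14 - 4*g)/3 (N(g) = √((5 - 4*g) + 9)/3 = √(14 - 4*g)/3)
b(C) = √14/3 (b(C) = √(14 - 4*C*0)/3 = √(14 - 4*0)/3 = √(14 + 0)/3 = √14/3)
b(217) - 348475 = √14/3 - 348475 = -348475 + √14/3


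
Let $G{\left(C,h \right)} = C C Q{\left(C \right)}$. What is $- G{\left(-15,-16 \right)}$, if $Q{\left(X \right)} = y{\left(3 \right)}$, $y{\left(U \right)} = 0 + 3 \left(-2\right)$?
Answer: $1350$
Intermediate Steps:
$y{\left(U \right)} = -6$ ($y{\left(U \right)} = 0 - 6 = -6$)
$Q{\left(X \right)} = -6$
$G{\left(C,h \right)} = - 6 C^{2}$ ($G{\left(C,h \right)} = C C \left(-6\right) = C^{2} \left(-6\right) = - 6 C^{2}$)
$- G{\left(-15,-16 \right)} = - \left(-6\right) \left(-15\right)^{2} = - \left(-6\right) 225 = \left(-1\right) \left(-1350\right) = 1350$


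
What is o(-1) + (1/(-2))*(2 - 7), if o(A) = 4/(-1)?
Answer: -3/2 ≈ -1.5000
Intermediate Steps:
o(A) = -4 (o(A) = 4*(-1) = -4)
o(-1) + (1/(-2))*(2 - 7) = -4 + (1/(-2))*(2 - 7) = -4 + (1*(-½))*(-5) = -4 - ½*(-5) = -4 + 5/2 = -3/2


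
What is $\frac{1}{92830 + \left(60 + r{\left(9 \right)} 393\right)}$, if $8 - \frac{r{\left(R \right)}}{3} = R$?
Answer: $\frac{1}{91711} \approx 1.0904 \cdot 10^{-5}$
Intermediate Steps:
$r{\left(R \right)} = 24 - 3 R$
$\frac{1}{92830 + \left(60 + r{\left(9 \right)} 393\right)} = \frac{1}{92830 + \left(60 + \left(24 - 27\right) 393\right)} = \frac{1}{92830 + \left(60 - 1179\right)} = \frac{1}{92830 - 1119} = \frac{1}{91711}$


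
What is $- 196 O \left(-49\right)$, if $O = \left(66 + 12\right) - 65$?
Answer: $124852$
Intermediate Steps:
$O = 13$ ($O = 78 - 65 = 13$)
$- 196 O \left(-49\right) = \left(-196\right) 13 \left(-49\right) = \left(-2548\right) \left(-49\right) = 124852$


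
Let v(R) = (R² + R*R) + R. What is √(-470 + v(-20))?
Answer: √310 ≈ 17.607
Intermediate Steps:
v(R) = R + 2*R² (v(R) = (R² + R²) + R = 2*R² + R = R + 2*R²)
√(-470 + v(-20)) = √(-470 - 20*(1 + 2*(-20))) = √(-470 - 20*(1 - 40)) = √(-470 - 20*(-39)) = √(-470 + 780) = √310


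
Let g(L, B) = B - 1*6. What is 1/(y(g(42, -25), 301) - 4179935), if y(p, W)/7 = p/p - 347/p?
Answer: -31/129575339 ≈ -2.3924e-7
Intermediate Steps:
g(L, B) = -6 + B (g(L, B) = B - 6 = -6 + B)
y(p, W) = 7 - 2429/p (y(p, W) = 7*(p/p - 347/p) = 7*(1 - 347/p) = 7 - 2429/p)
1/(y(g(42, -25), 301) - 4179935) = 1/((7 - 2429/(-6 - 25)) - 4179935) = 1/((7 - 2429/(-31)) - 4179935) = 1/((7 - 2429*(-1/31)) - 4179935) = 1/((7 + 2429/31) - 4179935) = 1/(2646/31 - 4179935) = 1/(-129575339/31) = -31/129575339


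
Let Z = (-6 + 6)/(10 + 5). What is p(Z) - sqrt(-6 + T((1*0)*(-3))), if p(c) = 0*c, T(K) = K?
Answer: -I*sqrt(6) ≈ -2.4495*I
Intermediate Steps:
Z = 0 (Z = 0/15 = 0*(1/15) = 0)
p(c) = 0
p(Z) - sqrt(-6 + T((1*0)*(-3))) = 0 - sqrt(-6 + (1*0)*(-3)) = 0 - sqrt(-6 + 0*(-3)) = 0 - sqrt(-6 + 0) = 0 - sqrt(-6) = 0 - I*sqrt(6) = -I*sqrt(6)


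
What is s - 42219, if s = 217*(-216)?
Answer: -89091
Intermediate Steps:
s = -46872
s - 42219 = -46872 - 42219 = -89091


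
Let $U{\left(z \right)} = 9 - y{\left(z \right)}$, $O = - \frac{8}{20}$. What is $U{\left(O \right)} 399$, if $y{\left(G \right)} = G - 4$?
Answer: $\frac{26733}{5} \approx 5346.6$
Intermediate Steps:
$y{\left(G \right)} = -4 + G$
$O = - \frac{2}{5}$ ($O = \left(-8\right) \frac{1}{20} = - \frac{2}{5} \approx -0.4$)
$U{\left(z \right)} = 13 - z$ ($U{\left(z \right)} = 9 - \left(-4 + z\right) = 13 - z$)
$U{\left(O \right)} 399 = \left(13 - - \frac{2}{5}\right) 399 = \left(13 + \frac{2}{5}\right) 399 = \frac{67}{5} \cdot 399 = \frac{26733}{5}$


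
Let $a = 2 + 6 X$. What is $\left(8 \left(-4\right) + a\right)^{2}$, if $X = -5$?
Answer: $3600$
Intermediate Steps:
$a = -28$ ($a = 2 + 6 \left(-5\right) = 2 - 30 = -28$)
$\left(8 \left(-4\right) + a\right)^{2} = \left(8 \left(-4\right) - 28\right)^{2} = \left(-32 - 28\right)^{2} = \left(-60\right)^{2} = 3600$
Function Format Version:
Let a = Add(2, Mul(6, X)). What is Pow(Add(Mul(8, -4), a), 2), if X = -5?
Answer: 3600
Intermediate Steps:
a = -28 (a = Add(2, Mul(6, -5)) = Add(2, -30) = -28)
Pow(Add(Mul(8, -4), a), 2) = Pow(Add(Mul(8, -4), -28), 2) = Pow(Add(-32, -28), 2) = Pow(-60, 2) = 3600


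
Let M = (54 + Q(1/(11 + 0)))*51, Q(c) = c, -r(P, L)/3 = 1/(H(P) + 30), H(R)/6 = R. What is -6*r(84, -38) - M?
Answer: -2700672/979 ≈ -2758.6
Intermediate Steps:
H(R) = 6*R
r(P, L) = -3/(30 + 6*P) (r(P, L) = -3/(6*P + 30) = -3/(30 + 6*P))
M = 30345/11 (M = (54 + 1/(11 + 0))*51 = (54 + 1/11)*51 = (595/11)*51 = 30345/11 ≈ 2758.6)
-6*r(84, -38) - M = -(-6)/(10 + 2*84) - 1*30345/11 = -(-6)/(10 + 168) - 30345/11 = -(-6)/178 - 30345/11 = -6*(-1/178) - 30345/11 = 3/89 - 30345/11 = -2700672/979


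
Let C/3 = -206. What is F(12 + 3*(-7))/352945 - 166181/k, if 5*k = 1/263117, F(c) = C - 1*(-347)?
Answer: -77162682114706596/352945 ≈ -2.1863e+11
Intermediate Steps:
C = -618 (C = 3*(-206) = -618)
F(c) = -271 (F(c) = -618 - 1*(-347) = -618 + 347 = -271)
k = 1/1315585 (k = (⅕)/263117 = (⅕)*(1/263117) = 1/1315585 ≈ 7.6012e-7)
F(12 + 3*(-7))/352945 - 166181/k = -271/352945 - 166181/1/1315585 = -271*1/352945 - 166181*1315585 = -271/352945 - 218625230885 = -77162682114706596/352945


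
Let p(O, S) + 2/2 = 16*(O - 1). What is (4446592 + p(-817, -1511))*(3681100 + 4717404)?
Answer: 37234792679512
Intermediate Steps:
p(O, S) = -17 + 16*O (p(O, S) = -1 + 16*(O - 1) = -1 + 16*(-1 + O) = -1 + (-16 + 16*O) = -17 + 16*O)
(4446592 + p(-817, -1511))*(3681100 + 4717404) = (4446592 + (-17 + 16*(-817)))*(3681100 + 4717404) = (4446592 + (-17 - 13072))*8398504 = (4446592 - 13089)*8398504 = 4433503*8398504 = 37234792679512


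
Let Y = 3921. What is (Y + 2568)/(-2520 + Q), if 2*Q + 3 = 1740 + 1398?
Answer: -4326/635 ≈ -6.8126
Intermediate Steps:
Q = 3135/2 (Q = -3/2 + (1740 + 1398)/2 = -3/2 + (½)*3138 = -3/2 + 1569 = 3135/2 ≈ 1567.5)
(Y + 2568)/(-2520 + Q) = (3921 + 2568)/(-2520 + 3135/2) = 6489/(-1905/2) = 6489*(-2/1905) = -4326/635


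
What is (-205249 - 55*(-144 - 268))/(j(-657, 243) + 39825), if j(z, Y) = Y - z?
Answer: -60863/13575 ≈ -4.4835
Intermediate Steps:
(-205249 - 55*(-144 - 268))/(j(-657, 243) + 39825) = (-205249 - 55*(-144 - 268))/((243 - 1*(-657)) + 39825) = (-205249 - 55*(-412))/((243 + 657) + 39825) = (-205249 + 22660)/(900 + 39825) = -182589/40725 = -182589*1/40725 = -60863/13575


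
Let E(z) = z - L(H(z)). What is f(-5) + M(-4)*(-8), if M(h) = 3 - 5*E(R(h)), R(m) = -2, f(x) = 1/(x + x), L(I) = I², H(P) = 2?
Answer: -2641/10 ≈ -264.10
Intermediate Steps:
f(x) = 1/(2*x)
E(z) = -4 + z (E(z) = z - 1*2² = z - 1*4 = z - 4 = -4 + z)
M(h) = 33 (M(h) = 3 - 5*(-4 - 2) = 3 - 5*(-6) = 3 + 30 = 33)
f(-5) + M(-4)*(-8) = (½)/(-5) + 33*(-8) = (½)*(-⅕) - 264 = -⅒ - 264 = -2641/10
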